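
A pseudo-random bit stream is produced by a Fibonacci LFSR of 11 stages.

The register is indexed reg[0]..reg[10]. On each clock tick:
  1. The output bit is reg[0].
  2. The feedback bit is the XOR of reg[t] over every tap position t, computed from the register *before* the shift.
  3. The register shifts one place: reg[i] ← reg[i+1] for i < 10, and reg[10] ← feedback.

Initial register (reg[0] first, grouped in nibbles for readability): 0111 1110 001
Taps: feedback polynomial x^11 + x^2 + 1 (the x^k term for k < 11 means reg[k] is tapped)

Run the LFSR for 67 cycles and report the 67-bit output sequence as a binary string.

step | reg (before) | out | fb
   0 | 01111110001 | 0 | 1
   1 | 11111100011 | 1 | 0
   2 | 11111000110 | 1 | 0
   3 | 11110001100 | 1 | 0
   4 | 11100011000 | 1 | 0
   5 | 11000110000 | 1 | 1
   6 | 10001100001 | 1 | 1
   7 | 00011000011 | 0 | 0
   8 | 00110000110 | 0 | 1
   9 | 01100001101 | 0 | 1
  10 | 11000011011 | 1 | 1
  11 | 10000110111 | 1 | 1
  12 | 00001101111 | 0 | 0
  13 | 00011011110 | 0 | 0
  14 | 00110111100 | 0 | 1
  15 | 01101111001 | 0 | 1
  16 | 11011110011 | 1 | 1
  17 | 10111100111 | 1 | 0
  18 | 01111001110 | 0 | 1
  19 | 11110011101 | 1 | 0
  20 | 11100111010 | 1 | 0
  21 | 11001110100 | 1 | 1
  22 | 10011101001 | 1 | 1
  23 | 00111010011 | 0 | 1
  24 | 01110100111 | 0 | 1
  25 | 11101001111 | 1 | 0
  26 | 11010011110 | 1 | 1
  27 | 10100111101 | 1 | 0
  28 | 01001111010 | 0 | 0
  29 | 10011110100 | 1 | 1
  30 | 00111101001 | 0 | 1
  31 | 01111010011 | 0 | 1
  32 | 11110100111 | 1 | 0
  33 | 11101001110 | 1 | 0
  34 | 11010011100 | 1 | 1
  35 | 10100111001 | 1 | 0
  36 | 01001110010 | 0 | 0
  37 | 10011100100 | 1 | 1
  38 | 00111001001 | 0 | 1
  39 | 01110010011 | 0 | 1
  40 | 11100100111 | 1 | 0
  41 | 11001001110 | 1 | 1
  42 | 10010011101 | 1 | 1
  43 | 00100111011 | 0 | 1
  44 | 01001110111 | 0 | 0
  45 | 10011101110 | 1 | 1
  46 | 00111011101 | 0 | 1
  47 | 01110111011 | 0 | 1
  48 | 11101110111 | 1 | 0
  49 | 11011101110 | 1 | 1
  50 | 10111011101 | 1 | 0
  51 | 01110111010 | 0 | 1
  52 | 11101110101 | 1 | 0
  53 | 11011101010 | 1 | 1
  54 | 10111010101 | 1 | 0
  55 | 01110101010 | 0 | 1
  56 | 11101010101 | 1 | 0
  57 | 11010101010 | 1 | 1
  58 | 10101010101 | 1 | 0
  59 | 01010101010 | 0 | 0
  60 | 10101010100 | 1 | 0
  61 | 01010101000 | 0 | 0
  62 | 10101010000 | 1 | 0
  63 | 01010100000 | 0 | 0
  64 | 10101000000 | 1 | 0
  65 | 01010000000 | 0 | 0
  66 | 10100000000 | 1 | 0

0111111000110000110111100111010011110100111001001110111011101010101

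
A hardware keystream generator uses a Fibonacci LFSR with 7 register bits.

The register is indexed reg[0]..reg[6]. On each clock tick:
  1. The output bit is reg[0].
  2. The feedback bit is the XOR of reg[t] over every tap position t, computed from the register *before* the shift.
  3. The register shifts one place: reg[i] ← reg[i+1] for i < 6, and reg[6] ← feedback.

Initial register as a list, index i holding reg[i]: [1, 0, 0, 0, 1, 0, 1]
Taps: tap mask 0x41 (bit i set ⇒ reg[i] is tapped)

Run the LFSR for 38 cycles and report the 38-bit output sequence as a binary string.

tick  register→output (feedback)
  0  1000101→1 (0)
  1  0001010→0 (0)
  2  0010100→0 (0)
  3  0101000→0 (0)
  4  1010000→1 (1)
  5  0100001→0 (1)
  6  1000011→1 (0)
  7  0000110→0 (0)
  8  0001100→0 (0)
  9  0011000→0 (0)
 10  0110000→0 (0)
 11  1100000→1 (1)
 12  1000001→1 (0)
 13  0000010→0 (0)
 14  0000100→0 (0)
 15  0001000→0 (0)
 16  0010000→0 (0)
 17  0100000→0 (0)
 18  1000000→1 (1)
 19  0000001→0 (1)
 20  0000011→0 (1)
 21  0000111→0 (1)
 22  0001111→0 (1)
 23  0011111→0 (1)
 24  0111111→0 (1)
 25  1111111→1 (0)
 26  1111110→1 (1)
 27  1111101→1 (0)
 28  1111010→1 (1)
 29  1110101→1 (0)
 30  1101010→1 (1)
 31  1010101→1 (0)
 32  0101010→0 (0)
 33  1010100→1 (1)
 34  0101001→0 (1)
 35  1010011→1 (0)
 36  0100110→0 (0)
 37  1001100→1 (1)

10001010000110000010000001111111010101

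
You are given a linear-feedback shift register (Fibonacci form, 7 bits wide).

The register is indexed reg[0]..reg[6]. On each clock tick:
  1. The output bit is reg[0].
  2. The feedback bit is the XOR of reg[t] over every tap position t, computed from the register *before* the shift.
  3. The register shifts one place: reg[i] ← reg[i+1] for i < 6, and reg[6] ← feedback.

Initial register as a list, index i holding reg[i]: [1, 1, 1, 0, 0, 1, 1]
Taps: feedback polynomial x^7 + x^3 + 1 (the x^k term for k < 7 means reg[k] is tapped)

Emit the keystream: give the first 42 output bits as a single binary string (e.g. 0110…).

111001111011010000101010111110100101000110

tick  register→output (feedback)
  0  1110011→1 (1)
  1  1100111→1 (1)
  2  1001111→1 (0)
  3  0011110→0 (1)
  4  0111101→0 (1)
  5  1111011→1 (0)
  6  1110110→1 (1)
  7  1101101→1 (0)
  8  1011010→1 (0)
  9  0110100→0 (0)
 10  1101000→1 (0)
 11  1010000→1 (1)
 12  0100001→0 (0)
 13  1000010→1 (1)
 14  0000101→0 (0)
 15  0001010→0 (1)
 16  0010101→0 (0)
 17  0101010→0 (1)
 18  1010101→1 (1)
 19  0101011→0 (1)
 20  1010111→1 (1)
 21  0101111→0 (1)
 22  1011111→1 (0)
 23  0111110→0 (1)
 24  1111101→1 (0)
 25  1111010→1 (0)
 26  1110100→1 (1)
 27  1101001→1 (0)
 28  1010010→1 (1)
 29  0100101→0 (0)
 30  1001010→1 (0)
 31  0010100→0 (0)
 32  0101000→0 (1)
 33  1010001→1 (1)
 34  0100011→0 (0)
 35  1000110→1 (1)
 36  0001101→0 (1)
 37  0011011→0 (1)
 38  0110111→0 (0)
 39  1101110→1 (0)
 40  1011100→1 (0)
 41  0111000→0 (1)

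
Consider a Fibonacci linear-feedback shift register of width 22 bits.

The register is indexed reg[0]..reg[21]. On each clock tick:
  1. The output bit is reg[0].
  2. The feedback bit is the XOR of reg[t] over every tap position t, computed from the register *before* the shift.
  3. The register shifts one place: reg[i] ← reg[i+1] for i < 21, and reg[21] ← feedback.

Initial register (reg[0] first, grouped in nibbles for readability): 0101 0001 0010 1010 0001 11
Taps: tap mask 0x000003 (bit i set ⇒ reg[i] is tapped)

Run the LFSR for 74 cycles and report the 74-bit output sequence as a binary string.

01010001001010100001111111001101111110001000000101011000001001100000111110

k : reg_k → out_k, fb_k
0: 0101000100101010000111 → 0, fb=1
1: 1010001001010100001111 → 1, fb=1
2: 0100010010101000011111 → 0, fb=1
3: 1000100101010000111111 → 1, fb=1
4: 0001001010100001111111 → 0, fb=0
5: 0010010101000011111110 → 0, fb=0
6: 0100101010000111111100 → 0, fb=1
7: 1001010100001111111001 → 1, fb=1
8: 0010101000011111110011 → 0, fb=0
9: 0101010000111111100110 → 0, fb=1
10: 1010100001111111001101 → 1, fb=1
11: 0101000011111110011011 → 0, fb=1
12: 1010000111111100110111 → 1, fb=1
13: 0100001111111001101111 → 0, fb=1
14: 1000011111110011011111 → 1, fb=1
15: 0000111111100110111111 → 0, fb=0
16: 0001111111001101111110 → 0, fb=0
17: 0011111110011011111100 → 0, fb=0
18: 0111111100110111111000 → 0, fb=1
19: 1111111001101111110001 → 1, fb=0
20: 1111110011011111100010 → 1, fb=0
21: 1111100110111111000100 → 1, fb=0
22: 1111001101111110001000 → 1, fb=0
23: 1110011011111100010000 → 1, fb=0
24: 1100110111111000100000 → 1, fb=0
25: 1001101111110001000000 → 1, fb=1
26: 0011011111100010000001 → 0, fb=0
27: 0110111111000100000010 → 0, fb=1
28: 1101111110001000000101 → 1, fb=0
29: 1011111100010000001010 → 1, fb=1
30: 0111111000100000010101 → 0, fb=1
31: 1111110001000000101011 → 1, fb=0
32: 1111100010000001010110 → 1, fb=0
33: 1111000100000010101100 → 1, fb=0
34: 1110001000000101011000 → 1, fb=0
35: 1100010000001010110000 → 1, fb=0
36: 1000100000010101100000 → 1, fb=1
37: 0001000000101011000001 → 0, fb=0
38: 0010000001010110000010 → 0, fb=0
39: 0100000010101100000100 → 0, fb=1
40: 1000000101011000001001 → 1, fb=1
41: 0000001010110000010011 → 0, fb=0
42: 0000010101100000100110 → 0, fb=0
43: 0000101011000001001100 → 0, fb=0
44: 0001010110000010011000 → 0, fb=0
45: 0010101100000100110000 → 0, fb=0
46: 0101011000001001100000 → 0, fb=1
47: 1010110000010011000001 → 1, fb=1
48: 0101100000100110000011 → 0, fb=1
49: 1011000001001100000111 → 1, fb=1
50: 0110000010011000001111 → 0, fb=1
51: 1100000100110000011111 → 1, fb=0
52: 1000001001100000111110 → 1, fb=1
53: 0000010011000001111101 → 0, fb=0
54: 0000100110000011111010 → 0, fb=0
55: 0001001100000111110100 → 0, fb=0
56: 0010011000001111101000 → 0, fb=0
57: 0100110000011111010000 → 0, fb=1
58: 1001100000111110100001 → 1, fb=1
59: 0011000001111101000011 → 0, fb=0
60: 0110000011111010000110 → 0, fb=1
61: 1100000111110100001101 → 1, fb=0
62: 1000001111101000011010 → 1, fb=1
63: 0000011111010000110101 → 0, fb=0
64: 0000111110100001101010 → 0, fb=0
65: 0001111101000011010100 → 0, fb=0
66: 0011111010000110101000 → 0, fb=0
67: 0111110100001101010000 → 0, fb=1
68: 1111101000011010100001 → 1, fb=0
69: 1111010000110101000010 → 1, fb=0
70: 1110100001101010000100 → 1, fb=0
71: 1101000011010100001000 → 1, fb=0
72: 1010000110101000010000 → 1, fb=1
73: 0100001101010000100001 → 0, fb=1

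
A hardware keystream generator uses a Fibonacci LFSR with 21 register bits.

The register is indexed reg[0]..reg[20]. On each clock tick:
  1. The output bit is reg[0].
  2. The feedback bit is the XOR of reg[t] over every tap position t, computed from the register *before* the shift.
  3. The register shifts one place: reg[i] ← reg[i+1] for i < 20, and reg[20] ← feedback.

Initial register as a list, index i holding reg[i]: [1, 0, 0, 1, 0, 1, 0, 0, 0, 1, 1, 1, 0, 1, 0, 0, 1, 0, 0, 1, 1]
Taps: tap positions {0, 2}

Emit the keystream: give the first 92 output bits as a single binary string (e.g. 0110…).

10010100011101001001111000101101001101110011010011001111010111110011111110010001000111100000

k : reg_k → out_k, fb_k
0: 100101000111010010011 → 1, fb=1
1: 001010001110100100111 → 0, fb=1
2: 010100011101001001111 → 0, fb=0
3: 101000111010010011110 → 1, fb=0
4: 010001110100100111100 → 0, fb=0
5: 100011101001001111000 → 1, fb=1
6: 000111010010011110001 → 0, fb=0
7: 001110100100111100010 → 0, fb=1
8: 011101001001111000101 → 0, fb=1
9: 111010010011110001011 → 1, fb=0
10: 110100100111100010110 → 1, fb=1
11: 101001001111000101101 → 1, fb=0
12: 010010011110001011010 → 0, fb=0
13: 100100111100010110100 → 1, fb=1
14: 001001111000101101001 → 0, fb=1
15: 010011110001011010011 → 0, fb=0
16: 100111100010110100110 → 1, fb=1
17: 001111000101101001101 → 0, fb=1
18: 011110001011010011011 → 0, fb=1
19: 111100010110100110111 → 1, fb=0
20: 111000101101001101110 → 1, fb=0
21: 110001011010011011100 → 1, fb=1
22: 100010110100110111001 → 1, fb=1
23: 000101101001101110011 → 0, fb=0
24: 001011010011011100110 → 0, fb=1
25: 010110100110111001101 → 0, fb=0
26: 101101001101110011010 → 1, fb=0
27: 011010011011100110100 → 0, fb=1
28: 110100110111001101001 → 1, fb=1
29: 101001101110011010011 → 1, fb=0
30: 010011011100110100110 → 0, fb=0
31: 100110111001101001100 → 1, fb=1
32: 001101110011010011001 → 0, fb=1
33: 011011100110100110011 → 0, fb=1
34: 110111001101001100111 → 1, fb=1
35: 101110011010011001111 → 1, fb=0
36: 011100110100110011110 → 0, fb=1
37: 111001101001100111101 → 1, fb=0
38: 110011010011001111010 → 1, fb=1
39: 100110100110011110101 → 1, fb=1
40: 001101001100111101011 → 0, fb=1
41: 011010011001111010111 → 0, fb=1
42: 110100110011110101111 → 1, fb=1
43: 101001100111101011111 → 1, fb=0
44: 010011001111010111110 → 0, fb=0
45: 100110011110101111100 → 1, fb=1
46: 001100111101011111001 → 0, fb=1
47: 011001111010111110011 → 0, fb=1
48: 110011110101111100111 → 1, fb=1
49: 100111101011111001111 → 1, fb=1
50: 001111010111110011111 → 0, fb=1
51: 011110101111100111111 → 0, fb=1
52: 111101011111001111111 → 1, fb=0
53: 111010111110011111110 → 1, fb=0
54: 110101111100111111100 → 1, fb=1
55: 101011111001111111001 → 1, fb=0
56: 010111110011111110010 → 0, fb=0
57: 101111100111111100100 → 1, fb=0
58: 011111001111111001000 → 0, fb=1
59: 111110011111110010001 → 1, fb=0
60: 111100111111100100010 → 1, fb=0
61: 111001111111001000100 → 1, fb=0
62: 110011111110010001000 → 1, fb=1
63: 100111111100100010001 → 1, fb=1
64: 001111111001000100011 → 0, fb=1
65: 011111110010001000111 → 0, fb=1
66: 111111100100010001111 → 1, fb=0
67: 111111001000100011110 → 1, fb=0
68: 111110010001000111100 → 1, fb=0
69: 111100100010001111000 → 1, fb=0
70: 111001000100011110000 → 1, fb=0
71: 110010001000111100000 → 1, fb=1
72: 100100010001111000001 → 1, fb=1
73: 001000100011110000011 → 0, fb=1
74: 010001000111100000111 → 0, fb=0
75: 100010001111000001110 → 1, fb=1
76: 000100011110000011101 → 0, fb=0
77: 001000111100000111010 → 0, fb=1
78: 010001111000001110101 → 0, fb=0
79: 100011110000011101010 → 1, fb=1
80: 000111100000111010101 → 0, fb=0
81: 001111000001110101010 → 0, fb=1
82: 011110000011101010101 → 0, fb=1
83: 111100000111010101011 → 1, fb=0
84: 111000001110101010110 → 1, fb=0
85: 110000011101010101100 → 1, fb=1
86: 100000111010101011001 → 1, fb=1
87: 000001110101010110011 → 0, fb=0
88: 000011101010101100110 → 0, fb=0
89: 000111010101011001100 → 0, fb=0
90: 001110101010110011000 → 0, fb=1
91: 011101010101100110001 → 0, fb=1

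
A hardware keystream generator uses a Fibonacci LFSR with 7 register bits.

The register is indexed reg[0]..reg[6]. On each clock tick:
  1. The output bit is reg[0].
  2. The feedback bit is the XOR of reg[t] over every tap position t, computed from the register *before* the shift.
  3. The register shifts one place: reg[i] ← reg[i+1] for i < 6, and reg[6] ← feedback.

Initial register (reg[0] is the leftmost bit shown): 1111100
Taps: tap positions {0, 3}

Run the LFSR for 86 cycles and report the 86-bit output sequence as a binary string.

11111000011101111001011001001000000100010011000101110101101100000110011010100111001111

tick  register→output (feedback)
  0  1111100→1 (0)
  1  1111000→1 (0)
  2  1110000→1 (1)
  3  1100001→1 (1)
  4  1000011→1 (1)
  5  0000111→0 (0)
  6  0001110→0 (1)
  7  0011101→0 (1)
  8  0111011→0 (1)
  9  1110111→1 (1)
 10  1101111→1 (0)
 11  1011110→1 (0)
 12  0111100→0 (1)
 13  1111001→1 (0)
 14  1110010→1 (1)
 15  1100101→1 (1)
 16  1001011→1 (0)
 17  0010110→0 (0)
 18  0101100→0 (1)
 19  1011001→1 (0)
 20  0110010→0 (0)
 21  1100100→1 (1)
 22  1001001→1 (0)
 23  0010010→0 (0)
 24  0100100→0 (0)
 25  1001000→1 (0)
 26  0010000→0 (0)
 27  0100000→0 (0)
 28  1000000→1 (1)
 29  0000001→0 (0)
 30  0000010→0 (0)
 31  0000100→0 (0)
 32  0001000→0 (1)
 33  0010001→0 (0)
 34  0100010→0 (0)
 35  1000100→1 (1)
 36  0001001→0 (1)
 37  0010011→0 (0)
 38  0100110→0 (0)
 39  1001100→1 (0)
 40  0011000→0 (1)
 41  0110001→0 (0)
 42  1100010→1 (1)
 43  1000101→1 (1)
 44  0001011→0 (1)
 45  0010111→0 (0)
 46  0101110→0 (1)
 47  1011101→1 (0)
 48  0111010→0 (1)
 49  1110101→1 (1)
 50  1101011→1 (0)
 51  1010110→1 (1)
 52  0101101→0 (1)
 53  1011011→1 (0)
 54  0110110→0 (0)
 55  1101100→1 (0)
 56  1011000→1 (0)
 57  0110000→0 (0)
 58  1100000→1 (1)
 59  1000001→1 (1)
 60  0000011→0 (0)
 61  0000110→0 (0)
 62  0001100→0 (1)
 63  0011001→0 (1)
 64  0110011→0 (0)
 65  1100110→1 (1)
 66  1001101→1 (0)
 67  0011010→0 (1)
 68  0110101→0 (0)
 69  1101010→1 (0)
 70  1010100→1 (1)
 71  0101001→0 (1)
 72  1010011→1 (1)
 73  0100111→0 (0)
 74  1001110→1 (0)
 75  0011100→0 (1)
 76  0111001→0 (1)
 77  1110011→1 (1)
 78  1100111→1 (1)
 79  1001111→1 (0)
 80  0011110→0 (1)
 81  0111101→0 (1)
 82  1111011→1 (0)
 83  1110110→1 (1)
 84  1101101→1 (0)
 85  1011010→1 (0)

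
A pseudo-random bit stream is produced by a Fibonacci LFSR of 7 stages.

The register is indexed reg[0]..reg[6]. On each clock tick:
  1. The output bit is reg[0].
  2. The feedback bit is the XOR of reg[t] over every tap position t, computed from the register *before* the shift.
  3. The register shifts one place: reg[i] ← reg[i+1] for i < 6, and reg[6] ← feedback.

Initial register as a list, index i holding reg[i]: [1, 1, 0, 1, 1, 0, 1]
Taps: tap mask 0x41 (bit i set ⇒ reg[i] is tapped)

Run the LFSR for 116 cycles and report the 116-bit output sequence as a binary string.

tick  register→output (feedback)
  0  1101101→1 (0)
  1  1011010→1 (1)
  2  0110101→0 (1)
  3  1101011→1 (0)
  4  1010110→1 (1)
  5  0101101→0 (1)
  6  1011011→1 (0)
  7  0110110→0 (0)
  8  1101100→1 (1)
  9  1011001→1 (0)
 10  0110010→0 (0)
 11  1100100→1 (1)
 12  1001001→1 (0)
 13  0010010→0 (0)
 14  0100100→0 (0)
 15  1001000→1 (1)
 16  0010001→0 (1)
 17  0100011→0 (1)
 18  1000111→1 (0)
 19  0001110→0 (0)
 20  0011100→0 (0)
 21  0111000→0 (0)
 22  1110000→1 (1)
 23  1100001→1 (0)
 24  1000010→1 (1)
 25  0000101→0 (1)
 26  0001011→0 (1)
 27  0010111→0 (1)
 28  0101111→0 (1)
 29  1011111→1 (0)
 30  0111110→0 (0)
 31  1111100→1 (1)
 32  1111001→1 (0)
 33  1110010→1 (1)
 34  1100101→1 (0)
 35  1001010→1 (1)
 36  0010101→0 (1)
 37  0101011→0 (1)
 38  1010111→1 (0)
 39  0101110→0 (0)
 40  1011100→1 (1)
 41  0111001→0 (1)
 42  1110011→1 (0)
 43  1100110→1 (1)
 44  1001101→1 (0)
 45  0011010→0 (0)
 46  0110100→0 (0)
 47  1101000→1 (1)
 48  1010001→1 (0)
 49  0100010→0 (0)
 50  1000100→1 (1)
 51  0001001→0 (1)
 52  0010011→0 (1)
 53  0100111→0 (1)
 54  1001111→1 (0)
 55  0011110→0 (0)
 56  0111100→0 (0)
 57  1111000→1 (1)
 58  1110001→1 (0)
 59  1100010→1 (1)
 60  1000101→1 (0)
 61  0001010→0 (0)
 62  0010100→0 (0)
 63  0101000→0 (0)
 64  1010000→1 (1)
 65  0100001→0 (1)
 66  1000011→1 (0)
 67  0000110→0 (0)
 68  0001100→0 (0)
 69  0011000→0 (0)
 70  0110000→0 (0)
 71  1100000→1 (1)
 72  1000001→1 (0)
 73  0000010→0 (0)
 74  0000100→0 (0)
 75  0001000→0 (0)
 76  0010000→0 (0)
 77  0100000→0 (0)
 78  1000000→1 (1)
 79  0000001→0 (1)
 80  0000011→0 (1)
 81  0000111→0 (1)
 82  0001111→0 (1)
 83  0011111→0 (1)
 84  0111111→0 (1)
 85  1111111→1 (0)
 86  1111110→1 (1)
 87  1111101→1 (0)
 88  1111010→1 (1)
 89  1110101→1 (0)
 90  1101010→1 (1)
 91  1010101→1 (0)
 92  0101010→0 (0)
 93  1010100→1 (1)
 94  0101001→0 (1)
 95  1010011→1 (0)
 96  0100110→0 (0)
 97  1001100→1 (1)
 98  0011001→0 (1)
 99  0110011→0 (1)
100  1100111→1 (0)
101  1001110→1 (1)
102  0011101→0 (1)
103  0111011→0 (1)
104  1110111→1 (0)
105  1101110→1 (1)
106  1011101→1 (0)
107  0111010→0 (0)
108  1110100→1 (1)
109  1101001→1 (0)
110  1010010→1 (1)
111  0100101→0 (1)
112  1001011→1 (0)
113  0010110→0 (0)
114  0101100→0 (0)
115  1011000→1 (1)

11011010110110010010001110000101111100101011100110100010011110001010000110000010000001111111010101001100111011101001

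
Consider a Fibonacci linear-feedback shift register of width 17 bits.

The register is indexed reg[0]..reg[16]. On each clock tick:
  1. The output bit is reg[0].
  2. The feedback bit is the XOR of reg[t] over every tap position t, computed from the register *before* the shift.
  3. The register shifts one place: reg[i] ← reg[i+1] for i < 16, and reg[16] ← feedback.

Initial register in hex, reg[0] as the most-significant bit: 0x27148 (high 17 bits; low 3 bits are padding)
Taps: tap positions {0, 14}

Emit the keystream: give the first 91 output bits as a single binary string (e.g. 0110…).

tick  register→output (feedback)
  0  00100111000101001→0 (0)
  1  01001110001010010→0 (0)
  2  10011100010100100→1 (0)
  3  00111000101001000→0 (0)
  4  01110001010010000→0 (0)
  5  11100010100100000→1 (1)
  6  11000101001000001→1 (1)
  7  10001010010000011→1 (1)
  8  00010100100000111→0 (1)
  9  00101001000001111→0 (1)
 10  01010010000011111→0 (1)
 11  10100100000111111→1 (0)
 12  01001000001111110→0 (1)
 13  10010000011111101→1 (0)
 14  00100000111111010→0 (0)
 15  01000001111110100→0 (1)
 16  10000011111101001→1 (1)
 17  00000111111010011→0 (0)
 18  00001111110100110→0 (1)
 19  00011111101001101→0 (1)
 20  00111111010011011→0 (0)
 21  01111110100110110→0 (1)
 22  11111101001101101→1 (0)
 23  11111010011011010→1 (1)
 24  11110100110110101→1 (0)
 25  11101001101101010→1 (1)
 26  11010011011010101→1 (0)
 27  10100110110101010→1 (1)
 28  01001101101010101→0 (1)
 29  10011011010101011→1 (1)
 30  00110110101010111→0 (1)
 31  01101101010101111→0 (1)
 32  11011010101011111→1 (0)
 33  10110101010111110→1 (0)
 34  01101010101111100→0 (1)
 35  11010101011111001→1 (1)
 36  10101010111110011→1 (1)
 37  01010101111100111→0 (1)
 38  10101011111001111→1 (0)
 39  01010111110011110→0 (1)
 40  10101111100111101→1 (0)
 41  01011111001111010→0 (0)
 42  10111110011110100→1 (0)
 43  01111100111101000→0 (0)
 44  11111001111010000→1 (1)
 45  11110011110100001→1 (1)
 46  11100111101000011→1 (1)
 47  11001111010000111→1 (0)
 48  10011110100001110→1 (0)
 49  00111101000011100→0 (1)
 50  01111010000111001→0 (0)
 51  11110100001110010→1 (1)
 52  11101000011100101→1 (0)
 53  11010000111001010→1 (1)
 54  10100001110010101→1 (0)
 55  01000011100101010→0 (0)
 56  10000111001010100→1 (0)
 57  00001110010101000→0 (0)
 58  00011100101010000→0 (0)
 59  00111001010100000→0 (0)
 60  01110010101000000→0 (0)
 61  11100101010000000→1 (1)
 62  11001010100000001→1 (1)
 63  10010101000000011→1 (1)
 64  00101010000000111→0 (1)
 65  01010100000001111→0 (1)
 66  10101000000011111→1 (0)
 67  01010000000111110→0 (1)
 68  10100000001111101→1 (0)
 69  01000000011111010→0 (0)
 70  10000000111110100→1 (0)
 71  00000001111101000→0 (0)
 72  00000011111010000→0 (0)
 73  00000111110100000→0 (0)
 74  00001111101000000→0 (0)
 75  00011111010000000→0 (0)
 76  00111110100000000→0 (0)
 77  01111101000000000→0 (0)
 78  11111010000000000→1 (1)
 79  11110100000000001→1 (1)
 80  11101000000000011→1 (1)
 81  11010000000000111→1 (0)
 82  10100000000001110→1 (0)
 83  01000000000011100→0 (1)
 84  10000000000111001→1 (1)
 85  00000000001110011→0 (0)
 86  00000000011100110→0 (1)
 87  00000000111001101→0 (1)
 88  00000001110011011→0 (0)
 89  00000011100110110→0 (1)
 90  00000111001101101→0 (1)

0010011100010100100000111111010011011010101011111001111010000111001010100000001111101000000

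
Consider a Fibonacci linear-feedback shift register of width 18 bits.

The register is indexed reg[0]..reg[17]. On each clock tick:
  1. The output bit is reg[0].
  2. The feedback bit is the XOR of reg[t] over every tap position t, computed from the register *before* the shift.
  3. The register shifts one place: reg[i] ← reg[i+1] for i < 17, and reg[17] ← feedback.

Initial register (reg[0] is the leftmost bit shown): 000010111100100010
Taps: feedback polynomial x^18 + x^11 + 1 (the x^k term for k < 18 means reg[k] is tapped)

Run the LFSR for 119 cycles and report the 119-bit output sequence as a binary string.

00001011110010001001001111010101100011111110101010110110100101111000001010100000101000011110101111111111100001011111010

step | reg (before) | out | fb
   0 | 000010111100100010 | 0 | 0
   1 | 000101111001000100 | 0 | 1
   2 | 001011110010001001 | 0 | 0
   3 | 010111100100010010 | 0 | 0
   4 | 101111001000100100 | 1 | 1
   5 | 011110010001001001 | 0 | 1
   6 | 111100100010010011 | 1 | 1
   7 | 111001000100100111 | 1 | 1
   8 | 110010001001001111 | 1 | 0
   9 | 100100010010011110 | 1 | 1
  10 | 001000100100111101 | 0 | 0
  11 | 010001001001111010 | 0 | 1
  12 | 100010010011110101 | 1 | 0
  13 | 000100100111101010 | 0 | 1
  14 | 001001001111010101 | 0 | 1
  15 | 010010011110101011 | 0 | 0
  16 | 100100111101010110 | 1 | 0
  17 | 001001111010101100 | 0 | 0
  18 | 010011110101011000 | 0 | 1
  19 | 100111101010110001 | 1 | 1
  20 | 001111010101100011 | 0 | 1
  21 | 011110101011000111 | 0 | 1
  22 | 111101010110001111 | 1 | 1
  23 | 111010101100011111 | 1 | 1
  24 | 110101011000111111 | 1 | 1
  25 | 101010110001111111 | 1 | 0
  26 | 010101100011111110 | 0 | 1
  27 | 101011000111111101 | 1 | 0
  28 | 010110001111111010 | 0 | 1
  29 | 101100011111110101 | 1 | 0
  30 | 011000111111101010 | 0 | 1
  31 | 110001111111010101 | 1 | 0
  32 | 100011111110101010 | 1 | 1
  33 | 000111111101010101 | 0 | 1
  34 | 001111111010101011 | 0 | 0
  35 | 011111110101010110 | 0 | 1
  36 | 111111101010101101 | 1 | 1
  37 | 111111010101011011 | 1 | 0
  38 | 111110101010110110 | 1 | 1
  39 | 111101010101101101 | 1 | 0
  40 | 111010101011011010 | 1 | 0
  41 | 110101010110110100 | 1 | 1
  42 | 101010101101101001 | 1 | 0
  43 | 010101011011010010 | 0 | 1
  44 | 101010110110100101 | 1 | 1
  45 | 010101101101001011 | 0 | 1
  46 | 101011011010010111 | 1 | 1
  47 | 010110110100101111 | 0 | 0
  48 | 101101101001011110 | 1 | 0
  49 | 011011010010111100 | 0 | 0
  50 | 110110100101111000 | 1 | 0
  51 | 101101001011110000 | 1 | 0
  52 | 011010010111100000 | 0 | 1
  53 | 110100101111000001 | 1 | 0
  54 | 101001011110000010 | 1 | 1
  55 | 010010111100000101 | 0 | 0
  56 | 100101111000001010 | 1 | 1
  57 | 001011110000010101 | 0 | 0
  58 | 010111100000101010 | 0 | 0
  59 | 101111000001010100 | 1 | 0
  60 | 011110000010101000 | 0 | 0
  61 | 111100000101010000 | 1 | 0
  62 | 111000001010100000 | 1 | 1
  63 | 110000010101000001 | 1 | 0
  64 | 100000101010000010 | 1 | 1
  65 | 000001010100000101 | 0 | 0
  66 | 000010101000001010 | 0 | 0
  67 | 000101010000010100 | 0 | 0
  68 | 001010100000101000 | 0 | 0
  69 | 010101000001010000 | 0 | 1
  70 | 101010000010100001 | 1 | 1
  71 | 010100000101000011 | 0 | 1
  72 | 101000001010000111 | 1 | 1
  73 | 010000010100001111 | 0 | 0
  74 | 100000101000011110 | 1 | 1
  75 | 000001010000111101 | 0 | 0
  76 | 000010100001111010 | 0 | 1
  77 | 000101000011110101 | 0 | 1
  78 | 001010000111101011 | 0 | 1
  79 | 010100001111010111 | 0 | 1
  80 | 101000011110101111 | 1 | 1
  81 | 010000111101011111 | 0 | 1
  82 | 100001111010111111 | 1 | 1
  83 | 000011110101111111 | 0 | 1
  84 | 000111101011111111 | 0 | 1
  85 | 001111010111111111 | 0 | 1
  86 | 011110101111111111 | 0 | 1
  87 | 111101011111111111 | 1 | 0
  88 | 111010111111111110 | 1 | 0
  89 | 110101111111111100 | 1 | 0
  90 | 101011111111111000 | 1 | 0
  91 | 010111111111110000 | 0 | 1
  92 | 101111111111100001 | 1 | 0
  93 | 011111111111000010 | 0 | 1
  94 | 111111111110000101 | 1 | 1
  95 | 111111111100001011 | 1 | 1
  96 | 111111111000010111 | 1 | 1
  97 | 111111110000101111 | 1 | 1
  98 | 111111100001011111 | 1 | 0
  99 | 111111000010111110 | 1 | 1
 100 | 111110000101111101 | 1 | 0
 101 | 111100001011111010 | 1 | 0
 102 | 111000010111110100 | 1 | 0
 103 | 110000101111101000 | 1 | 0
 104 | 100001011111010000 | 1 | 0
 105 | 000010111110100000 | 0 | 0
 106 | 000101111101000000 | 0 | 1
 107 | 001011111010000001 | 0 | 0
 108 | 010111110100000010 | 0 | 0
 109 | 101111101000000100 | 1 | 1
 110 | 011111010000001001 | 0 | 0
 111 | 111110100000010010 | 1 | 1
 112 | 111101000000100101 | 1 | 1
 113 | 111010000001001011 | 1 | 0
 114 | 110100000010010110 | 1 | 1
 115 | 101000000100101101 | 1 | 1
 116 | 010000001001011011 | 0 | 1
 117 | 100000010010110111 | 1 | 1
 118 | 000000100101101111 | 0 | 1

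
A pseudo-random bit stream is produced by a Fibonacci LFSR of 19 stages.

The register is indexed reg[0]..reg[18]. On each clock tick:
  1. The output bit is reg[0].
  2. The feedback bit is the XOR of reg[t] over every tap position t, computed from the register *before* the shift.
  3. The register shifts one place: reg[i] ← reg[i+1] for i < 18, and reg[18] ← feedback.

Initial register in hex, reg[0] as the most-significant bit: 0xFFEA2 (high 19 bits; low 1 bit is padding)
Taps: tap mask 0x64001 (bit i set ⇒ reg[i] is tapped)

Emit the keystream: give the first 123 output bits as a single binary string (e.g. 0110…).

111111111110101000111110110101001000001001100001011110010110100111101101110110010010101111101011001001101011101110010110100

tick  register→output (feedback)
  0  1111111111101010001→1 (1)
  1  1111111111010100011→1 (1)
  2  1111111110101000111→1 (1)
  3  1111111101010001111→1 (1)
  4  1111111010100011111→1 (0)
  5  1111110101000111110→1 (1)
  6  1111101010001111101→1 (1)
  7  1111010100011111011→1 (0)
  8  1110101000111110110→1 (1)
  9  1101010001111101101→1 (0)
 10  1010100011111011010→1 (1)
 11  0101000111110110101→0 (0)
 12  1010001111101101010→1 (0)
 13  0100011111011010100→0 (1)
 14  1000111110110101001→1 (0)
 15  0001111101101010010→0 (0)
 16  0011111011010100100→0 (0)
 17  0111110110101001000→0 (0)
 18  1111101101010010000→1 (0)
 19  1111011010100100000→1 (1)
 20  1110110101001000001→1 (0)
 21  1101101010010000010→1 (0)
 22  1011010100100000100→1 (1)
 23  0110101001000001001→0 (1)
 24  1101010010000010011→1 (0)
 25  1010100100000100110→1 (0)
 26  0101001000001001100→0 (0)
 27  1010010000010011000→1 (0)
 28  0100100000100110000→0 (1)
 29  1001000001001100001→1 (0)
 30  0010000010011000010→0 (1)
 31  0100000100110000101→0 (1)
 32  1000001001100001011→1 (1)
 33  0000010011000010111→0 (1)
 34  0000100110000101111→0 (0)
 35  0001001100001011110→0 (0)
 36  0010011000010111100→0 (1)
 37  0100110000101111001→0 (0)
 38  1001100001011110010→1 (1)
 39  0011000010111100101→0 (1)
 40  0110000101111001011→0 (0)
 41  1100001011110010110→1 (1)
 42  1000010111100101101→1 (0)
 43  0000101111001011010→0 (0)
 44  0001011110010110100→0 (1)
 45  0010111100101101001→0 (1)
 46  0101111001011010011→0 (1)
 47  1011110010110100111→1 (1)
 48  0111100101101001111→0 (0)
 49  1111001011010011110→1 (1)
 50  1110010110100111101→1 (1)
 51  1100101101001111011→1 (0)
 52  1001011010011110110→1 (1)
 53  0010110100111101101→0 (1)
 54  0101101001111011011→0 (1)
 55  1011010011110110111→1 (0)
 56  0110100111101101110→0 (1)
 57  1101001111011011101→1 (1)
 58  1010011110110111011→1 (0)
 59  0100111101101110110→0 (0)
 60  1001111011011101100→1 (1)
 61  0011110110111011001→0 (0)
 62  0111101101110110010→0 (0)
 63  1111011011101100100→1 (1)
 64  1110110111011001001→1 (0)
 65  1101101110110010010→1 (1)
 66  1011011101100100101→1 (0)
 67  0110111011001001010→0 (1)
 68  1101110110010010101→1 (1)
 69  1011101100100101011→1 (1)
 70  0111011001001010111→0 (1)
 71  1110110010010101111→1 (1)
 72  1101100100101011111→1 (0)
 73  1011001001010111110→1 (1)
 74  0110010010101111101→0 (0)
 75  1100100101011111010→1 (1)
 76  1001001010111110101→1 (1)
 77  0010010101111101011→0 (0)
 78  0100101011111010110→0 (0)
 79  1001010111110101100→1 (1)
 80  0010101111101011001→0 (0)
 81  0101011111010110010→0 (0)
 82  1010111110101100100→1 (1)
 83  0101111101011001001→0 (1)
 84  1011111010110010011→1 (0)
 85  0111110101100100110→0 (1)
 86  1111101011001001101→1 (0)
 87  1111010110010011010→1 (1)
 88  1110101100100110101→1 (1)
 89  1101011001001101011→1 (1)
 90  1010110010011010111→1 (0)
 91  0101100100110101110→0 (1)
 92  1011001001101011101→1 (1)
 93  0110010011010111011→0 (1)
 94  1100100110101110111→1 (0)
 95  1001001101011101110→1 (0)
 96  0010011010111011100→0 (1)
 97  0100110101110111001→0 (0)
 98  1001101011101110010→1 (1)
 99  0011010111011100101→0 (1)
100  0110101110111001011→0 (0)
101  1101011101110010110→1 (1)
102  1010111011100101101→1 (0)
103  0101110111001011010→0 (0)
104  1011101110010110100→1 (0)
105  0111011100101101000→0 (0)
106  1110111001011010000→1 (0)
107  1101110010110100000→1 (1)
108  1011100101101000001→1 (0)
109  0111001011010000010→0 (1)
110  1110010110100000101→1 (0)
111  1100101101000001010→1 (0)
112  1001011010000010100→1 (0)
113  0010110100000101000→0 (0)
114  0101101000001010000→0 (1)
115  1011010000010100001→1 (0)
116  0110100000101000010→0 (1)
117  1101000001010000101→1 (0)
118  1010000010100001010→1 (0)
119  0100000101000010100→0 (1)
120  1000001010000101001→1 (0)
121  0000010100001010010→0 (0)
122  0000101000010100100→0 (0)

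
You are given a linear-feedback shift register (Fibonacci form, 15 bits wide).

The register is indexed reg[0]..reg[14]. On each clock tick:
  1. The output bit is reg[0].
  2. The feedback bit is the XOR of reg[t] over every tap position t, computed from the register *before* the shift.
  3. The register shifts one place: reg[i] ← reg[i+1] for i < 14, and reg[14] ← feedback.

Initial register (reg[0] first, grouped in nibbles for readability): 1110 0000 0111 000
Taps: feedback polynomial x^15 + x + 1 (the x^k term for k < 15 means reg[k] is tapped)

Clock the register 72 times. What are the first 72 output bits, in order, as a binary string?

tick  register→output (feedback)
  0  111000000111000→1 (0)
  1  110000001110000→1 (0)
  2  100000011100000→1 (1)
  3  000000111000001→0 (0)
  4  000001110000010→0 (0)
  5  000011100000100→0 (0)
  6  000111000001000→0 (0)
  7  001110000010000→0 (0)
  8  011100000100000→0 (1)
  9  111000001000001→1 (0)
 10  110000010000010→1 (0)
 11  100000100000100→1 (1)
 12  000001000001001→0 (0)
 13  000010000010010→0 (0)
 14  000100000100100→0 (0)
 15  001000001001000→0 (0)
 16  010000010010000→0 (1)
 17  100000100100001→1 (1)
 18  000001001000011→0 (0)
 19  000010010000110→0 (0)
 20  000100100001100→0 (0)
 21  001001000011000→0 (0)
 22  010010000110000→0 (1)
 23  100100001100001→1 (1)
 24  001000011000011→0 (0)
 25  010000110000110→0 (1)
 26  100001100001101→1 (1)
 27  000011000011011→0 (0)
 28  000110000110110→0 (0)
 29  001100001101100→0 (0)
 30  011000011011000→0 (1)
 31  110000110110001→1 (0)
 32  100001101100010→1 (1)
 33  000011011000101→0 (0)
 34  000110110001010→0 (0)
 35  001101100010100→0 (0)
 36  011011000101000→0 (1)
 37  110110001010001→1 (0)
 38  101100010100010→1 (1)
 39  011000101000101→0 (1)
 40  110001010001011→1 (0)
 41  100010100010110→1 (1)
 42  000101000101101→0 (0)
 43  001010001011010→0 (0)
 44  010100010110100→0 (1)
 45  101000101101001→1 (1)
 46  010001011010011→0 (1)
 47  100010110100111→1 (1)
 48  000101101001111→0 (0)
 49  001011010011110→0 (0)
 50  010110100111100→0 (1)
 51  101101001111001→1 (1)
 52  011010011110011→0 (1)
 53  110100111100111→1 (0)
 54  101001111001110→1 (1)
 55  010011110011101→0 (1)
 56  100111100111011→1 (1)
 57  001111001110111→0 (0)
 58  011110011101110→0 (1)
 59  111100111011101→1 (0)
 60  111001110111010→1 (0)
 61  110011101110100→1 (0)
 62  100111011101000→1 (1)
 63  001110111010001→0 (0)
 64  011101110100010→0 (1)
 65  111011101000101→1 (0)
 66  110111010001010→1 (0)
 67  101110100010100→1 (1)
 68  011101000101001→0 (1)
 69  111010001010011→1 (0)
 70  110100010100110→1 (0)
 71  101000101001100→1 (1)

111000000111000001000001001000011000011011000101000101101001111001110111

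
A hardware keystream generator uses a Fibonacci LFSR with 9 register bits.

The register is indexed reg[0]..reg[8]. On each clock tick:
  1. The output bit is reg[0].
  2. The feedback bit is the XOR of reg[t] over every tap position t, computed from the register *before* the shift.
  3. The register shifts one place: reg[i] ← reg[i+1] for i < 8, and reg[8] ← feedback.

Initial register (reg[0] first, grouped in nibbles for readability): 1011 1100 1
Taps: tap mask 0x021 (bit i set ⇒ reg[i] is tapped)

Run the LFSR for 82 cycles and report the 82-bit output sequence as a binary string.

1011110010010111001110000001110111010011110101001010000001010101011111010110100000

k : reg_k → out_k, fb_k
0: 101111001 → 1, fb=0
1: 011110010 → 0, fb=0
2: 111100100 → 1, fb=1
3: 111001001 → 1, fb=0
4: 110010010 → 1, fb=1
5: 100100101 → 1, fb=1
6: 001001011 → 0, fb=1
7: 010010111 → 0, fb=0
8: 100101110 → 1, fb=0
9: 001011100 → 0, fb=1
10: 010111001 → 0, fb=1
11: 101110011 → 1, fb=1
12: 011100111 → 0, fb=0
13: 111001110 → 1, fb=0
14: 110011100 → 1, fb=0
15: 100111000 → 1, fb=0
16: 001110000 → 0, fb=0
17: 011100000 → 0, fb=0
18: 111000000 → 1, fb=1
19: 110000001 → 1, fb=1
20: 100000011 → 1, fb=1
21: 000000111 → 0, fb=0
22: 000001110 → 0, fb=1
23: 000011101 → 0, fb=1
24: 000111011 → 0, fb=1
25: 001110111 → 0, fb=0
26: 011101110 → 0, fb=1
27: 111011101 → 1, fb=0
28: 110111010 → 1, fb=0
29: 101110100 → 1, fb=1
30: 011101001 → 0, fb=1
31: 111010011 → 1, fb=1
32: 110100111 → 1, fb=1
33: 101001111 → 1, fb=0
34: 010011110 → 0, fb=1
35: 100111101 → 1, fb=0
36: 001111010 → 0, fb=1
37: 011110101 → 0, fb=0
38: 111101010 → 1, fb=0
39: 111010100 → 1, fb=1
40: 110101001 → 1, fb=0
41: 101010010 → 1, fb=1
42: 010100101 → 0, fb=0
43: 101001010 → 1, fb=0
44: 010010100 → 0, fb=0
45: 100101000 → 1, fb=0
46: 001010000 → 0, fb=0
47: 010100000 → 0, fb=0
48: 101000000 → 1, fb=1
49: 010000001 → 0, fb=0
50: 100000010 → 1, fb=1
51: 000000101 → 0, fb=0
52: 000001010 → 0, fb=1
53: 000010101 → 0, fb=0
54: 000101010 → 0, fb=1
55: 001010101 → 0, fb=0
56: 010101010 → 0, fb=1
57: 101010101 → 1, fb=1
58: 010101011 → 0, fb=1
59: 101010111 → 1, fb=1
60: 010101111 → 0, fb=1
61: 101011111 → 1, fb=0
62: 010111110 → 0, fb=1
63: 101111101 → 1, fb=0
64: 011111010 → 0, fb=1
65: 111110101 → 1, fb=1
66: 111101011 → 1, fb=0
67: 111010110 → 1, fb=1
68: 110101101 → 1, fb=0
69: 101011010 → 1, fb=0
70: 010110100 → 0, fb=0
71: 101101000 → 1, fb=0
72: 011010000 → 0, fb=0
73: 110100000 → 1, fb=1
74: 101000001 → 1, fb=1
75: 010000011 → 0, fb=0
76: 100000110 → 1, fb=1
77: 000001101 → 0, fb=1
78: 000011011 → 0, fb=1
79: 000110111 → 0, fb=0
80: 001101110 → 0, fb=1
81: 011011101 → 0, fb=1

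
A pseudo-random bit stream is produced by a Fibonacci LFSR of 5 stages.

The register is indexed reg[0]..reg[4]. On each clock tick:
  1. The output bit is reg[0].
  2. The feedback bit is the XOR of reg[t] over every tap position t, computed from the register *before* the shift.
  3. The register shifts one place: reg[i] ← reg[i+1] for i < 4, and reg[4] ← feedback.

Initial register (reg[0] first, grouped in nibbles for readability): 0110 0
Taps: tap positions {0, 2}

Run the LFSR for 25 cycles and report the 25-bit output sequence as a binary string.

k : reg_k → out_k, fb_k
0: 01100 → 0, fb=1
1: 11001 → 1, fb=1
2: 10011 → 1, fb=1
3: 00111 → 0, fb=1
4: 01111 → 0, fb=1
5: 11111 → 1, fb=0
6: 11110 → 1, fb=0
7: 11100 → 1, fb=0
8: 11000 → 1, fb=1
9: 10001 → 1, fb=1
10: 00011 → 0, fb=0
11: 00110 → 0, fb=1
12: 01101 → 0, fb=1
13: 11011 → 1, fb=1
14: 10111 → 1, fb=0
15: 01110 → 0, fb=1
16: 11101 → 1, fb=0
17: 11010 → 1, fb=1
18: 10101 → 1, fb=0
19: 01010 → 0, fb=0
20: 10100 → 1, fb=0
21: 01000 → 0, fb=0
22: 10000 → 1, fb=1
23: 00001 → 0, fb=0
24: 00010 → 0, fb=0

0110011111000110111010100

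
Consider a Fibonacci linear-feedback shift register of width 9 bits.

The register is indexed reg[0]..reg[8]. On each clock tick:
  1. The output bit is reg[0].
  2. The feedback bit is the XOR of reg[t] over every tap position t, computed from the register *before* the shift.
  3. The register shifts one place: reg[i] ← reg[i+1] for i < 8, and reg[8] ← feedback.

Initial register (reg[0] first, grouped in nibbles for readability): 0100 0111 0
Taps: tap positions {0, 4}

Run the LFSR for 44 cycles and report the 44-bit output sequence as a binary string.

01000111000110110101011100010011000100010000

tick  register→output (feedback)
  0  010001110→0 (0)
  1  100011100→1 (0)
  2  000111000→0 (1)
  3  001110001→0 (1)
  4  011100011→0 (0)
  5  111000110→1 (1)
  6  110001101→1 (1)
  7  100011011→1 (0)
  8  000110110→0 (1)
  9  001101101→0 (0)
 10  011011010→0 (1)
 11  110110101→1 (0)
 12  101101010→1 (1)
 13  011010101→0 (1)
 14  110101011→1 (1)
 15  101010111→1 (0)
 16  010101110→0 (0)
 17  101011100→1 (0)
 18  010111000→0 (1)
 19  101110001→1 (0)
 20  011100010→0 (0)
 21  111000100→1 (1)
 22  110001001→1 (1)
 23  100010011→1 (0)
 24  000100110→0 (0)
 25  001001100→0 (0)
 26  010011000→0 (1)
 27  100110001→1 (0)
 28  001100010→0 (0)
 29  011000100→0 (0)
 30  110001000→1 (1)
 31  100010001→1 (0)
 32  000100010→0 (0)
 33  001000100→0 (0)
 34  010001000→0 (0)
 35  100010000→1 (0)
 36  000100000→0 (0)
 37  001000000→0 (0)
 38  010000000→0 (0)
 39  100000000→1 (1)
 40  000000001→0 (0)
 41  000000010→0 (0)
 42  000000100→0 (0)
 43  000001000→0 (0)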